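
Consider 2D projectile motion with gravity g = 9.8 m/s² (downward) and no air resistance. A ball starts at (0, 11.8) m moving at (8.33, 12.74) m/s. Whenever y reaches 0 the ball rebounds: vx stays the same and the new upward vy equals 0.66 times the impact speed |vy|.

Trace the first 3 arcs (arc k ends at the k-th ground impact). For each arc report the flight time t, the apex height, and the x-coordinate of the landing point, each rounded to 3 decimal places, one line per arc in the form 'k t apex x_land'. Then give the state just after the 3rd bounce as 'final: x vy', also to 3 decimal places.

1 3.324 20.081 27.692
2 2.672 8.747 49.952
3 1.764 3.810 64.643
final: 64.643 5.704

Arc 1: start y=11.800, vy=12.740 → t=3.324, apex=20.081, x_land=27.692, impact vy=-19.839
  bounce: vy ← 0.66·19.839 = 13.094
Arc 2: start y=0.000, vy=13.094 → t=2.672, apex=8.747, x_land=49.952, impact vy=-13.094
  bounce: vy ← 0.66·13.094 = 8.642
Arc 3: start y=0.000, vy=8.642 → t=1.764, apex=3.810, x_land=64.643, impact vy=-8.642
  bounce: vy ← 0.66·8.642 = 5.704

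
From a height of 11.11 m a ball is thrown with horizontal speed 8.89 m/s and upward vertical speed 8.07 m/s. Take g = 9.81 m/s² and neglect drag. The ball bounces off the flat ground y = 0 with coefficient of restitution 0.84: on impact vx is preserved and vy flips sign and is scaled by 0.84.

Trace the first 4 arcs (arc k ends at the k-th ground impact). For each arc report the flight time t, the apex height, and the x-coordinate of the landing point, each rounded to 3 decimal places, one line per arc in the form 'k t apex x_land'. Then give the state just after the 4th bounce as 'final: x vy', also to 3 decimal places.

1 2.538 14.429 22.561
2 2.881 10.181 48.177
3 2.420 7.184 69.695
4 2.033 5.069 87.769
final: 87.769 8.377

Arc 1: start y=11.110, vy=8.070 → t=2.538, apex=14.429, x_land=22.561, impact vy=-16.826
  bounce: vy ← 0.84·16.826 = 14.134
Arc 2: start y=0.000, vy=14.134 → t=2.881, apex=10.181, x_land=48.177, impact vy=-14.134
  bounce: vy ← 0.84·14.134 = 11.872
Arc 3: start y=0.000, vy=11.872 → t=2.420, apex=7.184, x_land=69.695, impact vy=-11.872
  bounce: vy ← 0.84·11.872 = 9.973
Arc 4: start y=0.000, vy=9.973 → t=2.033, apex=5.069, x_land=87.769, impact vy=-9.973
  bounce: vy ← 0.84·9.973 = 8.377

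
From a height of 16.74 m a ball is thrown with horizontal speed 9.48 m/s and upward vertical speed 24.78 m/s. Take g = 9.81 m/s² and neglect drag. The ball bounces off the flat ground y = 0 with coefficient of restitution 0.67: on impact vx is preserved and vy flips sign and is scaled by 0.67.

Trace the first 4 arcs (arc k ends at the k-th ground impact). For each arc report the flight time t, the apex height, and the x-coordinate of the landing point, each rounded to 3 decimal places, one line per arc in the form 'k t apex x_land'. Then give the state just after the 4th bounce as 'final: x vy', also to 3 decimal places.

Arc 1: start y=16.740, vy=24.780 → t=5.655, apex=48.037, x_land=53.614, impact vy=-30.700
  bounce: vy ← 0.67·30.700 = 20.569
Arc 2: start y=0.000, vy=20.569 → t=4.193, apex=21.564, x_land=93.368, impact vy=-20.569
  bounce: vy ← 0.67·20.569 = 13.781
Arc 3: start y=0.000, vy=13.781 → t=2.810, apex=9.680, x_land=120.003, impact vy=-13.781
  bounce: vy ← 0.67·13.781 = 9.233
Arc 4: start y=0.000, vy=9.233 → t=1.882, apex=4.345, x_land=137.849, impact vy=-9.233
  bounce: vy ← 0.67·9.233 = 6.186

1 5.655 48.037 53.614
2 4.193 21.564 93.368
3 2.810 9.680 120.003
4 1.882 4.345 137.849
final: 137.849 6.186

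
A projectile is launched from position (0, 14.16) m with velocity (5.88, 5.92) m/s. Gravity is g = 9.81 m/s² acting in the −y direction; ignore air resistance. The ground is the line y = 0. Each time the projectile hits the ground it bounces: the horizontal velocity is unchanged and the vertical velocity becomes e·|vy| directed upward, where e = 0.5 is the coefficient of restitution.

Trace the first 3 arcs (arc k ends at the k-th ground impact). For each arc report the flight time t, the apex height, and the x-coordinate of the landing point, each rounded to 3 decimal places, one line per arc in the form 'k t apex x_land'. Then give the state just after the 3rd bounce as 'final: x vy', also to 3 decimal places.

Arc 1: start y=14.160, vy=5.920 → t=2.407, apex=15.946, x_land=14.150, impact vy=-17.688
  bounce: vy ← 0.5·17.688 = 8.844
Arc 2: start y=0.000, vy=8.844 → t=1.803, apex=3.987, x_land=24.752, impact vy=-8.844
  bounce: vy ← 0.5·8.844 = 4.422
Arc 3: start y=0.000, vy=4.422 → t=0.902, apex=0.997, x_land=30.053, impact vy=-4.422
  bounce: vy ← 0.5·4.422 = 2.211

1 2.407 15.946 14.150
2 1.803 3.987 24.752
3 0.902 0.997 30.053
final: 30.053 2.211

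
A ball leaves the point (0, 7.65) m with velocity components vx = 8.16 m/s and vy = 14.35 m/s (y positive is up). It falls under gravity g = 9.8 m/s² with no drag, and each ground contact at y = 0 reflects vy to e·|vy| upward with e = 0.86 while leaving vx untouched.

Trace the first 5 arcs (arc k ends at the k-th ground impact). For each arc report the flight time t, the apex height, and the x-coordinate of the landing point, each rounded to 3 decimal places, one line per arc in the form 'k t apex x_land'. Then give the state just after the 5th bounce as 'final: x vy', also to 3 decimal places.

1 3.389 18.156 27.656
2 3.311 13.428 54.673
3 2.847 9.932 77.907
4 2.449 7.345 97.889
5 2.106 5.433 115.073
final: 115.073 8.874

Arc 1: start y=7.650, vy=14.350 → t=3.389, apex=18.156, x_land=27.656, impact vy=-18.864
  bounce: vy ← 0.86·18.864 = 16.223
Arc 2: start y=0.000, vy=16.223 → t=3.311, apex=13.428, x_land=54.673, impact vy=-16.223
  bounce: vy ← 0.86·16.223 = 13.952
Arc 3: start y=0.000, vy=13.952 → t=2.847, apex=9.932, x_land=77.907, impact vy=-13.952
  bounce: vy ← 0.86·13.952 = 11.999
Arc 4: start y=0.000, vy=11.999 → t=2.449, apex=7.345, x_land=97.889, impact vy=-11.999
  bounce: vy ← 0.86·11.999 = 10.319
Arc 5: start y=0.000, vy=10.319 → t=2.106, apex=5.433, x_land=115.073, impact vy=-10.319
  bounce: vy ← 0.86·10.319 = 8.874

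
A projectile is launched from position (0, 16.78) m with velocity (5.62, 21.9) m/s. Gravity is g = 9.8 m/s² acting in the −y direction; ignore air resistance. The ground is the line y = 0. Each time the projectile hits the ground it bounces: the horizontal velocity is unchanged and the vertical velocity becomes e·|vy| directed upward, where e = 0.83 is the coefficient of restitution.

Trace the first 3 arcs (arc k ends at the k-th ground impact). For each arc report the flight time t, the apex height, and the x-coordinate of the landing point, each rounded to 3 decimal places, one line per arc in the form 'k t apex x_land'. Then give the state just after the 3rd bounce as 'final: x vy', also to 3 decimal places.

Arc 1: start y=16.780, vy=21.900 → t=5.136, apex=41.250, x_land=28.865, impact vy=-28.434
  bounce: vy ← 0.83·28.434 = 23.600
Arc 2: start y=0.000, vy=23.600 → t=4.816, apex=28.417, x_land=55.933, impact vy=-23.600
  bounce: vy ← 0.83·23.600 = 19.588
Arc 3: start y=0.000, vy=19.588 → t=3.998, apex=19.577, x_land=78.400, impact vy=-19.588
  bounce: vy ← 0.83·19.588 = 16.258

1 5.136 41.250 28.865
2 4.816 28.417 55.933
3 3.998 19.577 78.400
final: 78.400 16.258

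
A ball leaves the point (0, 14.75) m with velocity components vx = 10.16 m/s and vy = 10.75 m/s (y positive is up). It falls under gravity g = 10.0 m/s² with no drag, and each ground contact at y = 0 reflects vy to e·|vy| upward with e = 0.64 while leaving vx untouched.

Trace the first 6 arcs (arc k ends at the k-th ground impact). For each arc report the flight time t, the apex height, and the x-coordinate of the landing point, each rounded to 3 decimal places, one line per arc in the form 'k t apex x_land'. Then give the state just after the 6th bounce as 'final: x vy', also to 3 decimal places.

1 3.101 20.528 31.509
2 2.594 8.408 57.859
3 1.660 3.444 74.724
4 1.062 1.411 85.517
5 0.680 0.578 92.425
6 0.435 0.237 96.846
final: 96.846 1.392

Arc 1: start y=14.750, vy=10.750 → t=3.101, apex=20.528, x_land=31.509, impact vy=-20.262
  bounce: vy ← 0.64·20.262 = 12.968
Arc 2: start y=0.000, vy=12.968 → t=2.594, apex=8.408, x_land=57.859, impact vy=-12.968
  bounce: vy ← 0.64·12.968 = 8.299
Arc 3: start y=0.000, vy=8.299 → t=1.660, apex=3.444, x_land=74.724, impact vy=-8.299
  bounce: vy ← 0.64·8.299 = 5.312
Arc 4: start y=0.000, vy=5.312 → t=1.062, apex=1.411, x_land=85.517, impact vy=-5.312
  bounce: vy ← 0.64·5.312 = 3.399
Arc 5: start y=0.000, vy=3.399 → t=0.680, apex=0.578, x_land=92.425, impact vy=-3.399
  bounce: vy ← 0.64·3.399 = 2.176
Arc 6: start y=0.000, vy=2.176 → t=0.435, apex=0.237, x_land=96.846, impact vy=-2.176
  bounce: vy ← 0.64·2.176 = 1.392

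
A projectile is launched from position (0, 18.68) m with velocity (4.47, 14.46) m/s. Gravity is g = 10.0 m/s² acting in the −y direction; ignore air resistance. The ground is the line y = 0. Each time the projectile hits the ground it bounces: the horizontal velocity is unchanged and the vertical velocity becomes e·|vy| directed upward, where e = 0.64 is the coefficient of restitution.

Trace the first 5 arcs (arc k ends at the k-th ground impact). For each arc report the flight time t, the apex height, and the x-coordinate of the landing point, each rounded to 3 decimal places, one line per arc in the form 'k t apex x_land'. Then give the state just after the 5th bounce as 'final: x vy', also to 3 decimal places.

Arc 1: start y=18.680, vy=14.460 → t=3.860, apex=29.135, x_land=17.254, impact vy=-24.139
  bounce: vy ← 0.64·24.139 = 15.449
Arc 2: start y=0.000, vy=15.449 → t=3.090, apex=11.934, x_land=31.065, impact vy=-15.449
  bounce: vy ← 0.64·15.449 = 9.887
Arc 3: start y=0.000, vy=9.887 → t=1.977, apex=4.888, x_land=39.904, impact vy=-9.887
  bounce: vy ← 0.64·9.887 = 6.328
Arc 4: start y=0.000, vy=6.328 → t=1.266, apex=2.002, x_land=45.562, impact vy=-6.328
  bounce: vy ← 0.64·6.328 = 4.050
Arc 5: start y=0.000, vy=4.050 → t=0.810, apex=0.820, x_land=49.182, impact vy=-4.050
  bounce: vy ← 0.64·4.050 = 2.592

1 3.860 29.135 17.254
2 3.090 11.934 31.065
3 1.977 4.888 39.904
4 1.266 2.002 45.562
5 0.810 0.820 49.182
final: 49.182 2.592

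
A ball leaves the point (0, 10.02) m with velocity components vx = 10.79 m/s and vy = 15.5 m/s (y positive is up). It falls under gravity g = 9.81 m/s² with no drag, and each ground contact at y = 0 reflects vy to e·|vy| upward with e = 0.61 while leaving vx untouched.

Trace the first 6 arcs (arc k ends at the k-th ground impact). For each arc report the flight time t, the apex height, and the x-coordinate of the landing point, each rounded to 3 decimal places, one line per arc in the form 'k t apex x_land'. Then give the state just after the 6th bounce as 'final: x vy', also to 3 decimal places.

1 3.711 22.265 40.037
2 2.599 8.285 68.083
3 1.586 3.083 85.192
4 0.967 1.147 95.628
5 0.590 0.427 101.994
6 0.360 0.159 105.877
final: 105.877 1.077

Arc 1: start y=10.020, vy=15.500 → t=3.711, apex=22.265, x_land=40.037, impact vy=-20.901
  bounce: vy ← 0.61·20.901 = 12.749
Arc 2: start y=0.000, vy=12.749 → t=2.599, apex=8.285, x_land=68.083, impact vy=-12.749
  bounce: vy ← 0.61·12.749 = 7.777
Arc 3: start y=0.000, vy=7.777 → t=1.586, apex=3.083, x_land=85.192, impact vy=-7.777
  bounce: vy ← 0.61·7.777 = 4.744
Arc 4: start y=0.000, vy=4.744 → t=0.967, apex=1.147, x_land=95.628, impact vy=-4.744
  bounce: vy ← 0.61·4.744 = 2.894
Arc 5: start y=0.000, vy=2.894 → t=0.590, apex=0.427, x_land=101.994, impact vy=-2.894
  bounce: vy ← 0.61·2.894 = 1.765
Arc 6: start y=0.000, vy=1.765 → t=0.360, apex=0.159, x_land=105.877, impact vy=-1.765
  bounce: vy ← 0.61·1.765 = 1.077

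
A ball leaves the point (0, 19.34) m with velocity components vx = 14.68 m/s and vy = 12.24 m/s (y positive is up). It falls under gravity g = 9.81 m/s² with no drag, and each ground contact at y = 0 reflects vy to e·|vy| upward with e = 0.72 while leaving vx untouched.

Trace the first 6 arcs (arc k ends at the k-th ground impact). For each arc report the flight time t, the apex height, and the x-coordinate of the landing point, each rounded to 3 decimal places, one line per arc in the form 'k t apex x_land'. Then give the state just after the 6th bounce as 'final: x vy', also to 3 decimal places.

Arc 1: start y=19.340, vy=12.240 → t=3.593, apex=26.976, x_land=52.743, impact vy=-23.006
  bounce: vy ← 0.72·23.006 = 16.564
Arc 2: start y=0.000, vy=16.564 → t=3.377, apex=13.984, x_land=102.317, impact vy=-16.564
  bounce: vy ← 0.72·16.564 = 11.926
Arc 3: start y=0.000, vy=11.926 → t=2.431, apex=7.249, x_land=138.011, impact vy=-11.926
  bounce: vy ← 0.72·11.926 = 8.587
Arc 4: start y=0.000, vy=8.587 → t=1.751, apex=3.758, x_land=163.710, impact vy=-8.587
  bounce: vy ← 0.72·8.587 = 6.183
Arc 5: start y=0.000, vy=6.183 → t=1.260, apex=1.948, x_land=182.214, impact vy=-6.183
  bounce: vy ← 0.72·6.183 = 4.451
Arc 6: start y=0.000, vy=4.451 → t=0.908, apex=1.010, x_land=195.536, impact vy=-4.451
  bounce: vy ← 0.72·4.451 = 3.205

1 3.593 26.976 52.743
2 3.377 13.984 102.317
3 2.431 7.249 138.011
4 1.751 3.758 163.710
5 1.260 1.948 182.214
6 0.908 1.010 195.536
final: 195.536 3.205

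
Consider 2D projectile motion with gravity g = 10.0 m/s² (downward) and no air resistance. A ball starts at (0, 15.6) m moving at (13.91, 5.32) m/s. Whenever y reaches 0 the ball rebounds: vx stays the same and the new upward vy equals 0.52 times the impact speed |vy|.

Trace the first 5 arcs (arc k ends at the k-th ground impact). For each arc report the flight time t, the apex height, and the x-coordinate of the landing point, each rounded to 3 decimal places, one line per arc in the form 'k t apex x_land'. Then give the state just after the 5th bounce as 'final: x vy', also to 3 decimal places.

Arc 1: start y=15.600, vy=5.320 → t=2.377, apex=17.015, x_land=33.060, impact vy=-18.447
  bounce: vy ← 0.52·18.447 = 9.593
Arc 2: start y=0.000, vy=9.593 → t=1.919, apex=4.601, x_land=59.747, impact vy=-9.593
  bounce: vy ← 0.52·9.593 = 4.988
Arc 3: start y=0.000, vy=4.988 → t=0.998, apex=1.244, x_land=73.624, impact vy=-4.988
  bounce: vy ← 0.52·4.988 = 2.594
Arc 4: start y=0.000, vy=2.594 → t=0.519, apex=0.336, x_land=80.840, impact vy=-2.594
  bounce: vy ← 0.52·2.594 = 1.349
Arc 5: start y=0.000, vy=1.349 → t=0.270, apex=0.091, x_land=84.592, impact vy=-1.349
  bounce: vy ← 0.52·1.349 = 0.701

1 2.377 17.015 33.060
2 1.919 4.601 59.747
3 0.998 1.244 73.624
4 0.519 0.336 80.840
5 0.270 0.091 84.592
final: 84.592 0.701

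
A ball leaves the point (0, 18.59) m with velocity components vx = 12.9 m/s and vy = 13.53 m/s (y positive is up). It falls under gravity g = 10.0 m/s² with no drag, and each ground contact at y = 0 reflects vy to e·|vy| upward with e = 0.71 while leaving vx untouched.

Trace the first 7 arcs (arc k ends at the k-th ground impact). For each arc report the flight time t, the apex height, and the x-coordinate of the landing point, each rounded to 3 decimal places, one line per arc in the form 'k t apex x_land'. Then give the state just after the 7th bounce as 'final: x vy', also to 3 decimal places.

Arc 1: start y=18.590, vy=13.530 → t=3.709, apex=27.743, x_land=47.840, impact vy=-23.555
  bounce: vy ← 0.71·23.555 = 16.724
Arc 2: start y=0.000, vy=16.724 → t=3.345, apex=13.985, x_land=90.989, impact vy=-16.724
  bounce: vy ← 0.71·16.724 = 11.874
Arc 3: start y=0.000, vy=11.874 → t=2.375, apex=7.050, x_land=121.625, impact vy=-11.874
  bounce: vy ← 0.71·11.874 = 8.431
Arc 4: start y=0.000, vy=8.431 → t=1.686, apex=3.554, x_land=143.376, impact vy=-8.431
  bounce: vy ← 0.71·8.431 = 5.986
Arc 5: start y=0.000, vy=5.986 → t=1.197, apex=1.792, x_land=158.820, impact vy=-5.986
  bounce: vy ← 0.71·5.986 = 4.250
Arc 6: start y=0.000, vy=4.250 → t=0.850, apex=0.903, x_land=169.785, impact vy=-4.250
  bounce: vy ← 0.71·4.250 = 3.017
Arc 7: start y=0.000, vy=3.017 → t=0.603, apex=0.455, x_land=177.570, impact vy=-3.017
  bounce: vy ← 0.71·3.017 = 2.142

1 3.709 27.743 47.840
2 3.345 13.985 90.989
3 2.375 7.050 121.625
4 1.686 3.554 143.376
5 1.197 1.792 158.820
6 0.850 0.903 169.785
7 0.603 0.455 177.570
final: 177.570 2.142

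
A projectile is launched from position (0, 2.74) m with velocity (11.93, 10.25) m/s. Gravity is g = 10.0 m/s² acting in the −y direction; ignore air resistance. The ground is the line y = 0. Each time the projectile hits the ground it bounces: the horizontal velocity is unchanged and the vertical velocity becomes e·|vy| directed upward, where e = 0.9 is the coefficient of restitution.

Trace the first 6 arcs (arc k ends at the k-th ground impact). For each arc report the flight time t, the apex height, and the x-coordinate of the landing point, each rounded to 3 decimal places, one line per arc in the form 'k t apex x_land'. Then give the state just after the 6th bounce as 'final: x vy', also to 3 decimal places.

Arc 1: start y=2.740, vy=10.250 → t=2.289, apex=7.993, x_land=27.312, impact vy=-12.644
  bounce: vy ← 0.9·12.644 = 11.379
Arc 2: start y=0.000, vy=11.379 → t=2.276, apex=6.474, x_land=54.463, impact vy=-11.379
  bounce: vy ← 0.9·11.379 = 10.241
Arc 3: start y=0.000, vy=10.241 → t=2.048, apex=5.244, x_land=78.899, impact vy=-10.241
  bounce: vy ← 0.9·10.241 = 9.217
Arc 4: start y=0.000, vy=9.217 → t=1.843, apex=4.248, x_land=100.891, impact vy=-9.217
  bounce: vy ← 0.9·9.217 = 8.296
Arc 5: start y=0.000, vy=8.296 → t=1.659, apex=3.441, x_land=120.685, impact vy=-8.296
  bounce: vy ← 0.9·8.296 = 7.466
Arc 6: start y=0.000, vy=7.466 → t=1.493, apex=2.787, x_land=138.498, impact vy=-7.466
  bounce: vy ← 0.9·7.466 = 6.719

1 2.289 7.993 27.312
2 2.276 6.474 54.463
3 2.048 5.244 78.899
4 1.843 4.248 100.891
5 1.659 3.441 120.685
6 1.493 2.787 138.498
final: 138.498 6.719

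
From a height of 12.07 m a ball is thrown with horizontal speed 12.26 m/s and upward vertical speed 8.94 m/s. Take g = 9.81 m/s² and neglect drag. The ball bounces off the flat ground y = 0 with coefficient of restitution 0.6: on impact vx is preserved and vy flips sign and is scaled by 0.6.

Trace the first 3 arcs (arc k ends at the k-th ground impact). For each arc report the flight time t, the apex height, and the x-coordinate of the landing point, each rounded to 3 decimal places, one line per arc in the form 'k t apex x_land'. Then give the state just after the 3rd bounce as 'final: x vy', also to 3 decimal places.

1 2.725 16.144 33.415
2 2.177 5.812 60.105
3 1.306 2.092 76.119
final: 76.119 3.844

Arc 1: start y=12.070, vy=8.940 → t=2.725, apex=16.144, x_land=33.415, impact vy=-17.797
  bounce: vy ← 0.6·17.797 = 10.678
Arc 2: start y=0.000, vy=10.678 → t=2.177, apex=5.812, x_land=60.105, impact vy=-10.678
  bounce: vy ← 0.6·10.678 = 6.407
Arc 3: start y=0.000, vy=6.407 → t=1.306, apex=2.092, x_land=76.119, impact vy=-6.407
  bounce: vy ← 0.6·6.407 = 3.844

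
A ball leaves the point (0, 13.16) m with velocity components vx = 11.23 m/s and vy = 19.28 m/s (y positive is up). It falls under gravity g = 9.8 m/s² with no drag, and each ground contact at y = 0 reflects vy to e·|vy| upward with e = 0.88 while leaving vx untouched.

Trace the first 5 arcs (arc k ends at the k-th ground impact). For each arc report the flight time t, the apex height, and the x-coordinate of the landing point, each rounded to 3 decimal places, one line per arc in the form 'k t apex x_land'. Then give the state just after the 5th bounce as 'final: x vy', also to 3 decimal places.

Arc 1: start y=13.160, vy=19.280 → t=4.528, apex=32.125, x_land=50.848, impact vy=-25.093
  bounce: vy ← 0.88·25.093 = 22.082
Arc 2: start y=0.000, vy=22.082 → t=4.506, apex=24.878, x_land=101.456, impact vy=-22.082
  bounce: vy ← 0.88·22.082 = 19.432
Arc 3: start y=0.000, vy=19.432 → t=3.966, apex=19.265, x_land=145.990, impact vy=-19.432
  bounce: vy ← 0.88·19.432 = 17.100
Arc 4: start y=0.000, vy=17.100 → t=3.490, apex=14.919, x_land=185.181, impact vy=-17.100
  bounce: vy ← 0.88·17.100 = 15.048
Arc 5: start y=0.000, vy=15.048 → t=3.071, apex=11.553, x_land=219.669, impact vy=-15.048
  bounce: vy ← 0.88·15.048 = 13.242

1 4.528 32.125 50.848
2 4.506 24.878 101.456
3 3.966 19.265 145.990
4 3.490 14.919 185.181
5 3.071 11.553 219.669
final: 219.669 13.242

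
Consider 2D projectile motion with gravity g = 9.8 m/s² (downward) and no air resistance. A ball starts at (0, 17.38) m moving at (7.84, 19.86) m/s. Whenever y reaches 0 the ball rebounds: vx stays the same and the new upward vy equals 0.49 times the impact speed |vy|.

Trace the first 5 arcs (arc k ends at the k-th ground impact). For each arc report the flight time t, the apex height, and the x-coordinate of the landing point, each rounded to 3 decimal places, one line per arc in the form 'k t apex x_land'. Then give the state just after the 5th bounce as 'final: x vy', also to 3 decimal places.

Arc 1: start y=17.380, vy=19.860 → t=4.793, apex=37.503, x_land=37.578, impact vy=-27.112
  bounce: vy ← 0.49·27.112 = 13.285
Arc 2: start y=0.000, vy=13.285 → t=2.711, apex=9.005, x_land=58.834, impact vy=-13.285
  bounce: vy ← 0.49·13.285 = 6.510
Arc 3: start y=0.000, vy=6.510 → t=1.328, apex=2.162, x_land=69.249, impact vy=-6.510
  bounce: vy ← 0.49·6.510 = 3.190
Arc 4: start y=0.000, vy=3.190 → t=0.651, apex=0.519, x_land=74.353, impact vy=-3.190
  bounce: vy ← 0.49·3.190 = 1.563
Arc 5: start y=0.000, vy=1.563 → t=0.319, apex=0.125, x_land=76.853, impact vy=-1.563
  bounce: vy ← 0.49·1.563 = 0.766

1 4.793 37.503 37.578
2 2.711 9.005 58.834
3 1.328 2.162 69.249
4 0.651 0.519 74.353
5 0.319 0.125 76.853
final: 76.853 0.766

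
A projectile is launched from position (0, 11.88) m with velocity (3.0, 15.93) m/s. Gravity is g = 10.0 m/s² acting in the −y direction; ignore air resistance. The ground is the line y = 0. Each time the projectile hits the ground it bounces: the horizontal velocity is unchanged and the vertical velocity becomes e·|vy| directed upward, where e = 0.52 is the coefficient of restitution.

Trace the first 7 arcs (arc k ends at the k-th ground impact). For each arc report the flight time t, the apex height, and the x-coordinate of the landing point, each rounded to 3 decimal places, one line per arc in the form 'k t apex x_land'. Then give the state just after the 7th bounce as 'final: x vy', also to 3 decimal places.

Arc 1: start y=11.880, vy=15.930 → t=3.810, apex=24.568, x_land=11.429, impact vy=-22.167
  bounce: vy ← 0.52·22.167 = 11.527
Arc 2: start y=0.000, vy=11.527 → t=2.305, apex=6.643, x_land=18.345, impact vy=-11.527
  bounce: vy ← 0.52·11.527 = 5.994
Arc 3: start y=0.000, vy=5.994 → t=1.199, apex=1.796, x_land=21.941, impact vy=-5.994
  bounce: vy ← 0.52·5.994 = 3.117
Arc 4: start y=0.000, vy=3.117 → t=0.623, apex=0.486, x_land=23.811, impact vy=-3.117
  bounce: vy ← 0.52·3.117 = 1.621
Arc 5: start y=0.000, vy=1.621 → t=0.324, apex=0.131, x_land=24.784, impact vy=-1.621
  bounce: vy ← 0.52·1.621 = 0.843
Arc 6: start y=0.000, vy=0.843 → t=0.169, apex=0.036, x_land=25.290, impact vy=-0.843
  bounce: vy ← 0.52·0.843 = 0.438
Arc 7: start y=0.000, vy=0.438 → t=0.088, apex=0.010, x_land=25.553, impact vy=-0.438
  bounce: vy ← 0.52·0.438 = 0.228

1 3.810 24.568 11.429
2 2.305 6.643 18.345
3 1.199 1.796 21.941
4 0.623 0.486 23.811
5 0.324 0.131 24.784
6 0.169 0.036 25.290
7 0.088 0.010 25.553
final: 25.553 0.228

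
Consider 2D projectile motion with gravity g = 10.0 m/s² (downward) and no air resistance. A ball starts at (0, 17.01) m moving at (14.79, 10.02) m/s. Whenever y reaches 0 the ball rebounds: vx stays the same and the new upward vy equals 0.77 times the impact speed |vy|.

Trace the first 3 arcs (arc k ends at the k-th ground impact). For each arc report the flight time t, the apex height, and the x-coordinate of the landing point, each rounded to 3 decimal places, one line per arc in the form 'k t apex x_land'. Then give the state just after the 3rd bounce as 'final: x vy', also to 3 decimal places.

1 3.101 22.030 45.865
2 3.233 13.062 93.674
3 2.489 7.744 130.487
final: 130.487 9.583

Arc 1: start y=17.010, vy=10.020 → t=3.101, apex=22.030, x_land=45.865, impact vy=-20.990
  bounce: vy ← 0.77·20.990 = 16.163
Arc 2: start y=0.000, vy=16.163 → t=3.233, apex=13.062, x_land=93.674, impact vy=-16.163
  bounce: vy ← 0.77·16.163 = 12.445
Arc 3: start y=0.000, vy=12.445 → t=2.489, apex=7.744, x_land=130.487, impact vy=-12.445
  bounce: vy ← 0.77·12.445 = 9.583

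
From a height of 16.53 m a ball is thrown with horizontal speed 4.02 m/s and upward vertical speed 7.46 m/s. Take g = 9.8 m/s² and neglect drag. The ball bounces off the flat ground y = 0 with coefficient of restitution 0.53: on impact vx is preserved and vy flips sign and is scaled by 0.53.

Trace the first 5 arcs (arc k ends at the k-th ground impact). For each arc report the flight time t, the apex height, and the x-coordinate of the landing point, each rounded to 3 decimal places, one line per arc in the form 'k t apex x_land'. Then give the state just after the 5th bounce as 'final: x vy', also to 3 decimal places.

1 2.749 19.369 11.053
2 2.107 5.441 19.525
3 1.117 1.528 24.015
4 0.592 0.429 26.395
5 0.314 0.121 27.656
final: 27.656 0.815

Arc 1: start y=16.530, vy=7.460 → t=2.749, apex=19.369, x_land=11.053, impact vy=-19.484
  bounce: vy ← 0.53·19.484 = 10.327
Arc 2: start y=0.000, vy=10.327 → t=2.107, apex=5.441, x_land=19.525, impact vy=-10.327
  bounce: vy ← 0.53·10.327 = 5.473
Arc 3: start y=0.000, vy=5.473 → t=1.117, apex=1.528, x_land=24.015, impact vy=-5.473
  bounce: vy ← 0.53·5.473 = 2.901
Arc 4: start y=0.000, vy=2.901 → t=0.592, apex=0.429, x_land=26.395, impact vy=-2.901
  bounce: vy ← 0.53·2.901 = 1.537
Arc 5: start y=0.000, vy=1.537 → t=0.314, apex=0.121, x_land=27.656, impact vy=-1.537
  bounce: vy ← 0.53·1.537 = 0.815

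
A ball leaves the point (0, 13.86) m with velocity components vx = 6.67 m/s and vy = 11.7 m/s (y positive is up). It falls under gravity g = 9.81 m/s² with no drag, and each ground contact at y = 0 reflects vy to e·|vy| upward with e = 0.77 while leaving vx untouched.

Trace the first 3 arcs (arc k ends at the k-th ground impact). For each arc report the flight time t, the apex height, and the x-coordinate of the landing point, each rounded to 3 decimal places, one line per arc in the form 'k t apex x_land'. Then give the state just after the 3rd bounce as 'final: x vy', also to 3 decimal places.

1 3.254 20.837 21.703
2 3.174 12.354 42.874
3 2.444 7.325 59.176
final: 59.176 9.231

Arc 1: start y=13.860, vy=11.700 → t=3.254, apex=20.837, x_land=21.703, impact vy=-20.219
  bounce: vy ← 0.77·20.219 = 15.569
Arc 2: start y=0.000, vy=15.569 → t=3.174, apex=12.354, x_land=42.874, impact vy=-15.569
  bounce: vy ← 0.77·15.569 = 11.988
Arc 3: start y=0.000, vy=11.988 → t=2.444, apex=7.325, x_land=59.176, impact vy=-11.988
  bounce: vy ← 0.77·11.988 = 9.231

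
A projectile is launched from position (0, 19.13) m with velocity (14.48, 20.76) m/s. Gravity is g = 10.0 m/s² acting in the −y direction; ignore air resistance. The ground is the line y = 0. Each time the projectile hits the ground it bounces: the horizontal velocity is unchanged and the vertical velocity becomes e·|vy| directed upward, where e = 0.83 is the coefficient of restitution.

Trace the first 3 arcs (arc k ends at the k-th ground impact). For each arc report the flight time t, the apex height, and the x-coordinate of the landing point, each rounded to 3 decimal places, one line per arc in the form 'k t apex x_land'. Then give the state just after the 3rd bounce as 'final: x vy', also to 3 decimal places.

Arc 1: start y=19.130, vy=20.760 → t=4.928, apex=40.679, x_land=71.362, impact vy=-28.523
  bounce: vy ← 0.83·28.523 = 23.674
Arc 2: start y=0.000, vy=23.674 → t=4.735, apex=28.024, x_land=139.923, impact vy=-23.674
  bounce: vy ← 0.83·23.674 = 19.650
Arc 3: start y=0.000, vy=19.650 → t=3.930, apex=19.306, x_land=196.829, impact vy=-19.650
  bounce: vy ← 0.83·19.650 = 16.309

1 4.928 40.679 71.362
2 4.735 28.024 139.923
3 3.930 19.306 196.829
final: 196.829 16.309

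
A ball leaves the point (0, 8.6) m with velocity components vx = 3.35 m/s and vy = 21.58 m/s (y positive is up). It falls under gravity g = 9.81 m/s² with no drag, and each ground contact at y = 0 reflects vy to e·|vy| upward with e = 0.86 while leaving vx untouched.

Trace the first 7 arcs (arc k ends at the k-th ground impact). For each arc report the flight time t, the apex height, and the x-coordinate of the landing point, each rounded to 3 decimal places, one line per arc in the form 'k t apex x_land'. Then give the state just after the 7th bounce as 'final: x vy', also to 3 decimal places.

1 4.767 32.336 15.971
2 4.416 23.916 30.765
3 3.798 17.688 43.488
4 3.266 13.082 54.430
5 2.809 9.675 63.840
6 2.416 7.156 71.933
7 2.078 5.293 78.892
final: 78.892 8.764

Arc 1: start y=8.600, vy=21.580 → t=4.767, apex=32.336, x_land=15.971, impact vy=-25.188
  bounce: vy ← 0.86·25.188 = 21.662
Arc 2: start y=0.000, vy=21.662 → t=4.416, apex=23.916, x_land=30.765, impact vy=-21.662
  bounce: vy ← 0.86·21.662 = 18.629
Arc 3: start y=0.000, vy=18.629 → t=3.798, apex=17.688, x_land=43.488, impact vy=-18.629
  bounce: vy ← 0.86·18.629 = 16.021
Arc 4: start y=0.000, vy=16.021 → t=3.266, apex=13.082, x_land=54.430, impact vy=-16.021
  bounce: vy ← 0.86·16.021 = 13.778
Arc 5: start y=0.000, vy=13.778 → t=2.809, apex=9.675, x_land=63.840, impact vy=-13.778
  bounce: vy ← 0.86·13.778 = 11.849
Arc 6: start y=0.000, vy=11.849 → t=2.416, apex=7.156, x_land=71.933, impact vy=-11.849
  bounce: vy ← 0.86·11.849 = 10.190
Arc 7: start y=0.000, vy=10.190 → t=2.078, apex=5.293, x_land=78.892, impact vy=-10.190
  bounce: vy ← 0.86·10.190 = 8.764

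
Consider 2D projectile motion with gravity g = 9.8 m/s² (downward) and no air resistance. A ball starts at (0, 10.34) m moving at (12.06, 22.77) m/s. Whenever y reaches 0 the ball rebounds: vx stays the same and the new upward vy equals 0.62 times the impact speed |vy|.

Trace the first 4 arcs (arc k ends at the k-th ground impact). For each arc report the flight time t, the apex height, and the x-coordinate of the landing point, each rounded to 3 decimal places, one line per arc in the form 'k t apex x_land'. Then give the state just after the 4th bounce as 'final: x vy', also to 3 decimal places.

1 5.064 36.793 61.068
2 3.398 14.143 102.046
3 2.107 5.437 127.452
4 1.306 2.090 143.204
final: 143.204 3.968

Arc 1: start y=10.340, vy=22.770 → t=5.064, apex=36.793, x_land=61.068, impact vy=-26.854
  bounce: vy ← 0.62·26.854 = 16.649
Arc 2: start y=0.000, vy=16.649 → t=3.398, apex=14.143, x_land=102.046, impact vy=-16.649
  bounce: vy ← 0.62·16.649 = 10.323
Arc 3: start y=0.000, vy=10.323 → t=2.107, apex=5.437, x_land=127.452, impact vy=-10.323
  bounce: vy ← 0.62·10.323 = 6.400
Arc 4: start y=0.000, vy=6.400 → t=1.306, apex=2.090, x_land=143.204, impact vy=-6.400
  bounce: vy ← 0.62·6.400 = 3.968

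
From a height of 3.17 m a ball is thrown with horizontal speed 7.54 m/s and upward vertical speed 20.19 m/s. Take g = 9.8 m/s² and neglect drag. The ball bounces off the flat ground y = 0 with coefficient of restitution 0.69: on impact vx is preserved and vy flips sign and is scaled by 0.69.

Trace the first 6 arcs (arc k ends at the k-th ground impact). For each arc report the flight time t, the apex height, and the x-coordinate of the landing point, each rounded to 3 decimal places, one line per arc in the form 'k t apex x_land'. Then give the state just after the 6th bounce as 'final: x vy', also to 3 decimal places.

1 4.272 23.968 32.210
2 3.052 11.411 55.222
3 2.106 5.433 71.101
4 1.453 2.587 82.057
5 1.003 1.231 89.617
6 0.692 0.586 94.834
final: 94.834 2.339

Arc 1: start y=3.170, vy=20.190 → t=4.272, apex=23.968, x_land=32.210, impact vy=-21.674
  bounce: vy ← 0.69·21.674 = 14.955
Arc 2: start y=0.000, vy=14.955 → t=3.052, apex=11.411, x_land=55.222, impact vy=-14.955
  bounce: vy ← 0.69·14.955 = 10.319
Arc 3: start y=0.000, vy=10.319 → t=2.106, apex=5.433, x_land=71.101, impact vy=-10.319
  bounce: vy ← 0.69·10.319 = 7.120
Arc 4: start y=0.000, vy=7.120 → t=1.453, apex=2.587, x_land=82.057, impact vy=-7.120
  bounce: vy ← 0.69·7.120 = 4.913
Arc 5: start y=0.000, vy=4.913 → t=1.003, apex=1.231, x_land=89.617, impact vy=-4.913
  bounce: vy ← 0.69·4.913 = 3.390
Arc 6: start y=0.000, vy=3.390 → t=0.692, apex=0.586, x_land=94.834, impact vy=-3.390
  bounce: vy ← 0.69·3.390 = 2.339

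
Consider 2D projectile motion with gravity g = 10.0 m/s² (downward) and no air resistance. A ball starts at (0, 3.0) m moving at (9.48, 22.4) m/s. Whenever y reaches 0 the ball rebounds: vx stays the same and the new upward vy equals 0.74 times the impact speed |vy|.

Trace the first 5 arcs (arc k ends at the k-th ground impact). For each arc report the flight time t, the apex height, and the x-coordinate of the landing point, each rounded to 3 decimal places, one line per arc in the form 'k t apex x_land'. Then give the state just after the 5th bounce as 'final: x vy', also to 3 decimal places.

Arc 1: start y=3.000, vy=22.400 → t=4.610, apex=28.088, x_land=43.704, impact vy=-23.701
  bounce: vy ← 0.74·23.701 = 17.539
Arc 2: start y=0.000, vy=17.539 → t=3.508, apex=15.381, x_land=76.958, impact vy=-17.539
  bounce: vy ← 0.74·17.539 = 12.979
Arc 3: start y=0.000, vy=12.979 → t=2.596, apex=8.423, x_land=101.566, impact vy=-12.979
  bounce: vy ← 0.74·12.979 = 9.604
Arc 4: start y=0.000, vy=9.604 → t=1.921, apex=4.612, x_land=119.776, impact vy=-9.604
  bounce: vy ← 0.74·9.604 = 7.107
Arc 5: start y=0.000, vy=7.107 → t=1.421, apex=2.526, x_land=133.252, impact vy=-7.107
  bounce: vy ← 0.74·7.107 = 5.259

1 4.610 28.088 43.704
2 3.508 15.381 76.958
3 2.596 8.423 101.566
4 1.921 4.612 119.776
5 1.421 2.526 133.252
final: 133.252 5.259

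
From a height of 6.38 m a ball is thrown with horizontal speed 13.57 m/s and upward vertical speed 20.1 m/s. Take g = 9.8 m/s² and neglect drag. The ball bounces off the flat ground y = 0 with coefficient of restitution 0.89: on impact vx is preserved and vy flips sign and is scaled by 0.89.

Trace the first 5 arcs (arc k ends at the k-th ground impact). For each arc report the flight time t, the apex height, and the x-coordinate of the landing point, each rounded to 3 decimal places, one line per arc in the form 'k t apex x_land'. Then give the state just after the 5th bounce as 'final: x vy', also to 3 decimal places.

1 4.398 26.993 59.682
2 4.178 21.381 116.375
3 3.718 16.936 166.831
4 3.309 13.415 211.737
5 2.945 10.626 251.703
final: 251.703 12.844

Arc 1: start y=6.380, vy=20.100 → t=4.398, apex=26.993, x_land=59.682, impact vy=-23.001
  bounce: vy ← 0.89·23.001 = 20.471
Arc 2: start y=0.000, vy=20.471 → t=4.178, apex=21.381, x_land=116.375, impact vy=-20.471
  bounce: vy ← 0.89·20.471 = 18.219
Arc 3: start y=0.000, vy=18.219 → t=3.718, apex=16.936, x_land=166.831, impact vy=-18.219
  bounce: vy ← 0.89·18.219 = 16.215
Arc 4: start y=0.000, vy=16.215 → t=3.309, apex=13.415, x_land=211.737, impact vy=-16.215
  bounce: vy ← 0.89·16.215 = 14.432
Arc 5: start y=0.000, vy=14.432 → t=2.945, apex=10.626, x_land=251.703, impact vy=-14.432
  bounce: vy ← 0.89·14.432 = 12.844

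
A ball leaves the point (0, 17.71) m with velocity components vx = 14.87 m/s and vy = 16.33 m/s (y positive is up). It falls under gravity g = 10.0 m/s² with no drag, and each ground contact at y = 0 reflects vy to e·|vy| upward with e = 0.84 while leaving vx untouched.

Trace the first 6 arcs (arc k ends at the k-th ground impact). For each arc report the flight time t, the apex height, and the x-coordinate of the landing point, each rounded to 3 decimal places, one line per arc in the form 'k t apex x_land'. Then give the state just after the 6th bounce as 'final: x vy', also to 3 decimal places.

1 4.125 31.043 61.335
2 4.186 21.904 123.582
3 3.516 15.456 175.870
4 2.954 10.906 219.791
5 2.481 7.695 256.685
6 2.084 5.430 287.677
final: 287.677 8.753

Arc 1: start y=17.710, vy=16.330 → t=4.125, apex=31.043, x_land=61.335, impact vy=-24.917
  bounce: vy ← 0.84·24.917 = 20.930
Arc 2: start y=0.000, vy=20.930 → t=4.186, apex=21.904, x_land=123.582, impact vy=-20.930
  bounce: vy ← 0.84·20.930 = 17.582
Arc 3: start y=0.000, vy=17.582 → t=3.516, apex=15.456, x_land=175.870, impact vy=-17.582
  bounce: vy ← 0.84·17.582 = 14.769
Arc 4: start y=0.000, vy=14.769 → t=2.954, apex=10.906, x_land=219.791, impact vy=-14.769
  bounce: vy ← 0.84·14.769 = 12.406
Arc 5: start y=0.000, vy=12.406 → t=2.481, apex=7.695, x_land=256.685, impact vy=-12.406
  bounce: vy ← 0.84·12.406 = 10.421
Arc 6: start y=0.000, vy=10.421 → t=2.084, apex=5.430, x_land=287.677, impact vy=-10.421
  bounce: vy ← 0.84·10.421 = 8.753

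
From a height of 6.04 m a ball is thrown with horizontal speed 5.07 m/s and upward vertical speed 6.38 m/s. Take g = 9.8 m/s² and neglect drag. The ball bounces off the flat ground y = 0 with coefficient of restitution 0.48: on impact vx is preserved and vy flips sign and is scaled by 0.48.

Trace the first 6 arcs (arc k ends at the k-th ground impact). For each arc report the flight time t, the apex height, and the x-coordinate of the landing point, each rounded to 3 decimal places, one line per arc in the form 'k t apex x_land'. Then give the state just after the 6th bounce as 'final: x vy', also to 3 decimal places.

1 1.938 8.117 9.826
2 1.236 1.870 16.090
3 0.593 0.431 19.097
4 0.285 0.099 20.540
5 0.137 0.023 21.233
6 0.066 0.005 21.566
final: 21.566 0.154

Arc 1: start y=6.040, vy=6.380 → t=1.938, apex=8.117, x_land=9.826, impact vy=-12.613
  bounce: vy ← 0.48·12.613 = 6.054
Arc 2: start y=0.000, vy=6.054 → t=1.236, apex=1.870, x_land=16.090, impact vy=-6.054
  bounce: vy ← 0.48·6.054 = 2.906
Arc 3: start y=0.000, vy=2.906 → t=0.593, apex=0.431, x_land=19.097, impact vy=-2.906
  bounce: vy ← 0.48·2.906 = 1.395
Arc 4: start y=0.000, vy=1.395 → t=0.285, apex=0.099, x_land=20.540, impact vy=-1.395
  bounce: vy ← 0.48·1.395 = 0.670
Arc 5: start y=0.000, vy=0.670 → t=0.137, apex=0.023, x_land=21.233, impact vy=-0.670
  bounce: vy ← 0.48·0.670 = 0.321
Arc 6: start y=0.000, vy=0.321 → t=0.066, apex=0.005, x_land=21.566, impact vy=-0.321
  bounce: vy ← 0.48·0.321 = 0.154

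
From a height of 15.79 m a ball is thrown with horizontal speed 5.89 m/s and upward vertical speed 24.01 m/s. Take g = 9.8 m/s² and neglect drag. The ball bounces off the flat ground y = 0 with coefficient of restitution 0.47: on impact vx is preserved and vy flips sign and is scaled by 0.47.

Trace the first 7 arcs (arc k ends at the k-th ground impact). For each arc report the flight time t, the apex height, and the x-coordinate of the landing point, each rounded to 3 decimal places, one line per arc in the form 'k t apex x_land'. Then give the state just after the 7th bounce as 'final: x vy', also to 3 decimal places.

Arc 1: start y=15.790, vy=24.010 → t=5.487, apex=45.202, x_land=32.320, impact vy=-29.765
  bounce: vy ← 0.47·29.765 = 13.990
Arc 2: start y=0.000, vy=13.990 → t=2.855, apex=9.985, x_land=49.136, impact vy=-13.990
  bounce: vy ← 0.47·13.990 = 6.575
Arc 3: start y=0.000, vy=6.575 → t=1.342, apex=2.206, x_land=57.040, impact vy=-6.575
  bounce: vy ← 0.47·6.575 = 3.090
Arc 4: start y=0.000, vy=3.090 → t=0.631, apex=0.487, x_land=60.754, impact vy=-3.090
  bounce: vy ← 0.47·3.090 = 1.452
Arc 5: start y=0.000, vy=1.452 → t=0.296, apex=0.108, x_land=62.500, impact vy=-1.452
  bounce: vy ← 0.47·1.452 = 0.683
Arc 6: start y=0.000, vy=0.683 → t=0.139, apex=0.024, x_land=63.321, impact vy=-0.683
  bounce: vy ← 0.47·0.683 = 0.321
Arc 7: start y=0.000, vy=0.321 → t=0.065, apex=0.005, x_land=63.706, impact vy=-0.321
  bounce: vy ← 0.47·0.321 = 0.151

1 5.487 45.202 32.320
2 2.855 9.985 49.136
3 1.342 2.206 57.040
4 0.631 0.487 60.754
5 0.296 0.108 62.500
6 0.139 0.024 63.321
7 0.065 0.005 63.706
final: 63.706 0.151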